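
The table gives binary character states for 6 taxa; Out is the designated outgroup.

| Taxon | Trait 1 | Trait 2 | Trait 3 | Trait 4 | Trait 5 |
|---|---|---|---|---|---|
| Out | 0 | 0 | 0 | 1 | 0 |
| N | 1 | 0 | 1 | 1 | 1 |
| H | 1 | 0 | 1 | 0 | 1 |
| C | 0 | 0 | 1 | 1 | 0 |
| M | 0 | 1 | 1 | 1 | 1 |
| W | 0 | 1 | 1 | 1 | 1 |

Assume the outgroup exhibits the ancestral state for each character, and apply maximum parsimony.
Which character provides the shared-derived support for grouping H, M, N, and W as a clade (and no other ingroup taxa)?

Trait 5

Character polarity is set by the outgroup: the derived state is whichever differs from the outgroup's state, so for Trait 4 the derived state is '0', and for the remaining characters it is '1'.
Trait 1 (derived state '1') is shared by H and N — a synapomorphy uniting that clade.
Trait 2 (derived state '1') is shared by M and W — a synapomorphy uniting that clade.
Trait 3 (derived state '1') is shared by all ingroup taxa — unites the whole ingroup.
Trait 4 (derived state '0') is unique to H (autapomorphy; uninformative for grouping).
Only H, M, N, and W show the derived state '1' for Trait 5, supporting them as a clade.
Most parsimonious ingroup topology: (((N,H),(M,W)),C).
The clade {H, M, N, W} is supported by Trait 5: its derived state '1' occurs in exactly those taxa and in no other taxon (including the outgroup).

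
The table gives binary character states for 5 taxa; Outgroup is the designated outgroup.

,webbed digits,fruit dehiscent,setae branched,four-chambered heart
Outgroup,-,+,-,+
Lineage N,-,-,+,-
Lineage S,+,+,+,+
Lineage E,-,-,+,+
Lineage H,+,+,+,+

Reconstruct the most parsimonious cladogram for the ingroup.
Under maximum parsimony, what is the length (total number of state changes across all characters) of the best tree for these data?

Character polarity is set by the outgroup: the derived state is whichever differs from the outgroup's state, so for fruit dehiscent, four-chambered heart the derived state is '-', and for the remaining characters it is '+'.
Only Lineage H and Lineage S show the derived state '+' for webbed digits, supporting them as a clade.
fruit dehiscent (derived state '-') is shared by Lineage E and Lineage N — a synapomorphy uniting that clade.
All ingroup taxa share the derived state '+' for setae branched; it defines the ingroup but does not resolve relationships within it.
four-chambered heart (derived state '-') is unique to Lineage N (autapomorphy; uninformative for grouping).
Most parsimonious ingroup topology: ((Lineage N,Lineage E),(Lineage S,Lineage H)).
Changes per character on this tree: webbed digits: 1; fruit dehiscent: 1; setae branched: 1; four-chambered heart: 1.
Total = 4.

4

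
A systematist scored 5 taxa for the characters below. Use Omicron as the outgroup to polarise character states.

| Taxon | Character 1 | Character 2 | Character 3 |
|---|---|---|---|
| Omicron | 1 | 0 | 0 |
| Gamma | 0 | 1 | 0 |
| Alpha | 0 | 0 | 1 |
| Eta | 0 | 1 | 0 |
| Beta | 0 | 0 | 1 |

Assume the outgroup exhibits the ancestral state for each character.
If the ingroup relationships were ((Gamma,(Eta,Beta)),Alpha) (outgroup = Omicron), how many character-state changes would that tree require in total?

Map each character onto ((Gamma,(Eta,Beta)),Alpha) (rooted by Omicron) and count the minimum state changes it requires (Fitch parsimony):
Character 1: 1; Character 2: 2; Character 3: 2.
Total tree length = 5.

5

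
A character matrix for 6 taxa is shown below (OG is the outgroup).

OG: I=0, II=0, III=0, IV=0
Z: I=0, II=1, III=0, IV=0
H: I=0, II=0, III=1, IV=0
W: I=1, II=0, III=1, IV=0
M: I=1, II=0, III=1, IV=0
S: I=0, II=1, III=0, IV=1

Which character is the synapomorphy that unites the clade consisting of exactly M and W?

I

The outgroup has state '0' for every character, so '1' is the derived state throughout.
Only M and W show the derived state '1' for I, supporting them as a clade.
II: derived state '1' in S and Z only — synapomorphy for {S, Z}.
III: derived state '1' in H, M, and W only — synapomorphy for {H, M, W}.
IV (derived state '1') is unique to S (autapomorphy; uninformative for grouping).
Most parsimonious ingroup topology: ((S,Z),((W,M),H)).
The clade {M, W} is supported by I: its derived state '1' occurs in exactly those taxa and in no other taxon (including the outgroup).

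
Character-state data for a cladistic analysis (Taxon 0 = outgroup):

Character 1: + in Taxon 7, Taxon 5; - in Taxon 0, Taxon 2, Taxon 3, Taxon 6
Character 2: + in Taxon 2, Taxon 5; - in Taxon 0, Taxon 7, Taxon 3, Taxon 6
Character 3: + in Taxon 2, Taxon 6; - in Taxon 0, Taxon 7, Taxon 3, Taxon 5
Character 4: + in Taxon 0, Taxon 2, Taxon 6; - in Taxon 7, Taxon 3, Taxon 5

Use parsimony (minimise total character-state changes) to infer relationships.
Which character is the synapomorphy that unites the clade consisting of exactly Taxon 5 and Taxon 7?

Character polarity is set by the outgroup: the derived state is whichever differs from the outgroup's state, so for Character 4 the derived state is '-', and for the remaining characters it is '+'.
Only Taxon 5 and Taxon 7 show the derived state '+' for Character 1, supporting them as a clade.
Character 2 groups Taxon 2 and Taxon 5, which is incompatible with the clades supported by the remaining characters; treating it as convergent (homoplasy) costs fewer steps than any alternative tree.
Character 3: derived state '+' in Taxon 2 and Taxon 6 only — synapomorphy for {Taxon 2, Taxon 6}.
Only Taxon 3, Taxon 5, and Taxon 7 show the derived state '-' for Character 4, supporting them as a clade.
Most parsimonious ingroup topology: (((Taxon 7,Taxon 5),Taxon 3),(Taxon 2,Taxon 6)).
The clade {Taxon 5, Taxon 7} is supported by Character 1: its derived state '+' occurs in exactly those taxa and in no other taxon (including the outgroup).

Character 1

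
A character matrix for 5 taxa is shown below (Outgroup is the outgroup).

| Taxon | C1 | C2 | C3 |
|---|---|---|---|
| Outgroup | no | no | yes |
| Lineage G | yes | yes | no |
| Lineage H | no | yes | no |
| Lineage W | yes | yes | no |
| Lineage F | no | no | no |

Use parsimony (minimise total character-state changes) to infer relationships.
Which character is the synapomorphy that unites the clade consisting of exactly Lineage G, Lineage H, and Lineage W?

C2

Character polarity is set by the outgroup: the derived state is whichever differs from the outgroup's state, so for C3 the derived state is 'no', and for the remaining characters it is 'yes'.
C1 (derived state 'yes') is shared by Lineage G and Lineage W — a synapomorphy uniting that clade.
Only Lineage G, Lineage H, and Lineage W show the derived state 'yes' for C2, supporting them as a clade.
All ingroup taxa share the derived state 'no' for C3; it defines the ingroup but does not resolve relationships within it.
Most parsimonious ingroup topology: (Lineage F,((Lineage W,Lineage G),Lineage H)).
The clade {Lineage G, Lineage H, Lineage W} is supported by C2: its derived state 'yes' occurs in exactly those taxa and in no other taxon (including the outgroup).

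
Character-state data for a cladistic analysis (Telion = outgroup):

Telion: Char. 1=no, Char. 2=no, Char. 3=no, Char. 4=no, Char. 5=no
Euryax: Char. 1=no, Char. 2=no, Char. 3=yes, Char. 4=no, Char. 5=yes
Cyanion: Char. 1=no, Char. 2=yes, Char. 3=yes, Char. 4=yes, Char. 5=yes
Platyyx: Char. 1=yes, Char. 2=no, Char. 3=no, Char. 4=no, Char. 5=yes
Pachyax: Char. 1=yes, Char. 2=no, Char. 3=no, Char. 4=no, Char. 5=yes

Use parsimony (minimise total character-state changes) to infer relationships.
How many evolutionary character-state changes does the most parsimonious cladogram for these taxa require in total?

5

The outgroup has state 'no' for every character, so 'yes' is the derived state throughout.
Char. 1: derived state 'yes' in Pachyax and Platyyx only — synapomorphy for {Pachyax, Platyyx}.
Char. 2 (derived state 'yes') is unique to Cyanion (autapomorphy; uninformative for grouping).
Char. 3 (derived state 'yes') is shared by Cyanion and Euryax — a synapomorphy uniting that clade.
Char. 4 (derived state 'yes') is unique to Cyanion (autapomorphy; uninformative for grouping).
All ingroup taxa share the derived state 'yes' for Char. 5; it defines the ingroup but does not resolve relationships within it.
Most parsimonious ingroup topology: ((Euryax,Cyanion),(Platyyx,Pachyax)).
Changes per character on this tree: Char. 1: 1; Char. 2: 1; Char. 3: 1; Char. 4: 1; Char. 5: 1.
Total = 5.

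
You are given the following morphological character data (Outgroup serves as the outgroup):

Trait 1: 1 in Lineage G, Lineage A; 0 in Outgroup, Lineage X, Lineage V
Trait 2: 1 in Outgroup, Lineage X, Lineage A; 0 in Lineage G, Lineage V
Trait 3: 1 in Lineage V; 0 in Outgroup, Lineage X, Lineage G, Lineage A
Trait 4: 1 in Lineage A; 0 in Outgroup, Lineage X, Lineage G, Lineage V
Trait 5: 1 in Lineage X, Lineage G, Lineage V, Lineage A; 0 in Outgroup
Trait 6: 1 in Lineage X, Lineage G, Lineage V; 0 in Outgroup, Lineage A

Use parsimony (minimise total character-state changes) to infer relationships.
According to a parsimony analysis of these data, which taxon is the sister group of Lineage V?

Lineage G

Character polarity is set by the outgroup: the derived state is whichever differs from the outgroup's state, so for Trait 2 the derived state is '0', and for the remaining characters it is '1'.
Trait 1 groups Lineage A and Lineage G, which is incompatible with the clades supported by the remaining characters; treating it as convergent (homoplasy) costs fewer steps than any alternative tree.
Trait 2: derived state '0' in Lineage G and Lineage V only — synapomorphy for {Lineage G, Lineage V}.
Trait 3: derived state '1' in Lineage V only — an autapomorphy, so it tells us nothing about relationships among taxa.
Trait 4 (derived state '1') is unique to Lineage A (autapomorphy; uninformative for grouping).
All ingroup taxa share the derived state '1' for Trait 5; it defines the ingroup but does not resolve relationships within it.
Only Lineage G, Lineage V, and Lineage X show the derived state '1' for Trait 6, supporting them as a clade.
Most parsimonious ingroup topology: ((Lineage X,(Lineage G,Lineage V)),Lineage A).
Lineage V and Lineage G form a cherry on this tree, so they are sister taxa.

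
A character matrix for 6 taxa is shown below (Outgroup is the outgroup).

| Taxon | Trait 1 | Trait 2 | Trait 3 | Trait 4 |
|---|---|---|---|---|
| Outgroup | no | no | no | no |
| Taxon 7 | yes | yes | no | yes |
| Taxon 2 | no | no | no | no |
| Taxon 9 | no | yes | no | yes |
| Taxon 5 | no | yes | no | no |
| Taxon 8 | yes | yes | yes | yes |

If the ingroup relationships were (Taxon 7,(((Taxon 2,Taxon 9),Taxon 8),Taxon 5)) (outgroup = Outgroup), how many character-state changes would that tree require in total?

8

Map each character onto (Taxon 7,(((Taxon 2,Taxon 9),Taxon 8),Taxon 5)) (rooted by Outgroup) and count the minimum state changes it requires (Fitch parsimony):
Trait 1: 2; Trait 2: 2; Trait 3: 1; Trait 4: 3.
Total tree length = 8.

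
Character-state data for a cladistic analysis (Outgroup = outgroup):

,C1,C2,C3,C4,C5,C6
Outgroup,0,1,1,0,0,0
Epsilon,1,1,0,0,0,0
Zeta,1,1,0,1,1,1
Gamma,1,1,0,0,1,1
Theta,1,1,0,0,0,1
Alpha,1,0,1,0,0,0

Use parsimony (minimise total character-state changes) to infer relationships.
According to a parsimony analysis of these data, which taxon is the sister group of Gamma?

Zeta

Character polarity is set by the outgroup: the derived state is whichever differs from the outgroup's state, so for C2, C3 the derived state is '0', and for the remaining characters it is '1'.
All ingroup taxa share the derived state '1' for C1; it defines the ingroup but does not resolve relationships within it.
C2 (derived state '0') is unique to Alpha (autapomorphy; uninformative for grouping).
C3: derived state '0' in Epsilon, Gamma, Theta, and Zeta only — synapomorphy for {Epsilon, Gamma, Theta, Zeta}.
C4: derived state '1' in Zeta only — an autapomorphy, so it tells us nothing about relationships among taxa.
C5: derived state '1' in Gamma and Zeta only — synapomorphy for {Gamma, Zeta}.
C6: derived state '1' in Gamma, Theta, and Zeta only — synapomorphy for {Gamma, Theta, Zeta}.
Most parsimonious ingroup topology: ((Epsilon,((Zeta,Gamma),Theta)),Alpha).
Gamma and Zeta form a cherry on this tree, so they are sister taxa.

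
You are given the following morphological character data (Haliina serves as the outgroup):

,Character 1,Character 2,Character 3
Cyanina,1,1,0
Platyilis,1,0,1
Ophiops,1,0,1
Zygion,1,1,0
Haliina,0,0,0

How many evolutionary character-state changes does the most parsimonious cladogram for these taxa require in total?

3

The outgroup has state '0' for every character, so '1' is the derived state throughout.
Character 1 (derived state '1') is shared by all ingroup taxa — unites the whole ingroup.
Character 2 (derived state '1') is shared by Cyanina and Zygion — a synapomorphy uniting that clade.
Only Ophiops and Platyilis show the derived state '1' for Character 3, supporting them as a clade.
Most parsimonious ingroup topology: ((Cyanina,Zygion),(Platyilis,Ophiops)).
Changes per character on this tree: Character 1: 1; Character 2: 1; Character 3: 1.
Total = 3.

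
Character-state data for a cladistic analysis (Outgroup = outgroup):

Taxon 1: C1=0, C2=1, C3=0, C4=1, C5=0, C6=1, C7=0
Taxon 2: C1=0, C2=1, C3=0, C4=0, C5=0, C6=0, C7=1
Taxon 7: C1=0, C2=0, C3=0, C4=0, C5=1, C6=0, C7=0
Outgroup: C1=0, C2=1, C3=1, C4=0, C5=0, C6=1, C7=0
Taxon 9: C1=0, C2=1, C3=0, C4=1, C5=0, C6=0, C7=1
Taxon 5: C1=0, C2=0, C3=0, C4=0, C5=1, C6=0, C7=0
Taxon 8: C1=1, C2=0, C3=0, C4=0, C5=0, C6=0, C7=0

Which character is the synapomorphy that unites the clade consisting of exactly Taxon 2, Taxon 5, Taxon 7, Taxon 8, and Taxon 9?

Character polarity is set by the outgroup: the derived state is whichever differs from the outgroup's state, so for C2, C3, C6 the derived state is '0', and for the remaining characters it is '1'.
C1: derived state '1' in Taxon 8 only — an autapomorphy, so it tells us nothing about relationships among taxa.
C2 (derived state '0') is shared by Taxon 5, Taxon 7, and Taxon 8 — a synapomorphy uniting that clade.
All ingroup taxa share the derived state '0' for C3; it defines the ingroup but does not resolve relationships within it.
C4 groups Taxon 1 and Taxon 9, which is incompatible with the clades supported by the remaining characters; treating it as convergent (homoplasy) costs fewer steps than any alternative tree.
C5 (derived state '1') is shared by Taxon 5 and Taxon 7 — a synapomorphy uniting that clade.
C6 (derived state '0') is shared by Taxon 2, Taxon 5, Taxon 7, Taxon 8, and Taxon 9 — a synapomorphy uniting that clade.
C7: derived state '1' in Taxon 2 and Taxon 9 only — synapomorphy for {Taxon 2, Taxon 9}.
Most parsimonious ingroup topology: ((((Taxon 5,Taxon 7),Taxon 8),(Taxon 2,Taxon 9)),Taxon 1).
The clade {Taxon 2, Taxon 5, Taxon 7, Taxon 8, Taxon 9} is supported by C6: its derived state '0' occurs in exactly those taxa and in no other taxon (including the outgroup).

C6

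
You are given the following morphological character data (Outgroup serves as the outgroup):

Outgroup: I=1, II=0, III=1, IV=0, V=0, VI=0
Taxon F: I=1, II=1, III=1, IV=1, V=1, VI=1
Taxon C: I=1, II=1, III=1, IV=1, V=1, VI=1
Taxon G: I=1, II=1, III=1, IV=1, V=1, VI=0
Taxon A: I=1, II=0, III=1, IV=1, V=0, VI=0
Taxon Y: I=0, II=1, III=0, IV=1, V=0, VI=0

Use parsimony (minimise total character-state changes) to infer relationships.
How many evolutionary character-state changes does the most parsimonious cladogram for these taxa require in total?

6

Character polarity is set by the outgroup: the derived state is whichever differs from the outgroup's state, so for I, III the derived state is '0', and for the remaining characters it is '1'.
I (derived state '0') is unique to Taxon Y (autapomorphy; uninformative for grouping).
Only Taxon C, Taxon F, Taxon G, and Taxon Y show the derived state '1' for II, supporting them as a clade.
III: derived state '0' in Taxon Y only — an autapomorphy, so it tells us nothing about relationships among taxa.
IV (derived state '1') is shared by all ingroup taxa — unites the whole ingroup.
Only Taxon C, Taxon F, and Taxon G show the derived state '1' for V, supporting them as a clade.
Only Taxon C and Taxon F show the derived state '1' for VI, supporting them as a clade.
Most parsimonious ingroup topology: ((((Taxon F,Taxon C),Taxon G),Taxon Y),Taxon A).
Changes per character on this tree: I: 1; II: 1; III: 1; IV: 1; V: 1; VI: 1.
Total = 6.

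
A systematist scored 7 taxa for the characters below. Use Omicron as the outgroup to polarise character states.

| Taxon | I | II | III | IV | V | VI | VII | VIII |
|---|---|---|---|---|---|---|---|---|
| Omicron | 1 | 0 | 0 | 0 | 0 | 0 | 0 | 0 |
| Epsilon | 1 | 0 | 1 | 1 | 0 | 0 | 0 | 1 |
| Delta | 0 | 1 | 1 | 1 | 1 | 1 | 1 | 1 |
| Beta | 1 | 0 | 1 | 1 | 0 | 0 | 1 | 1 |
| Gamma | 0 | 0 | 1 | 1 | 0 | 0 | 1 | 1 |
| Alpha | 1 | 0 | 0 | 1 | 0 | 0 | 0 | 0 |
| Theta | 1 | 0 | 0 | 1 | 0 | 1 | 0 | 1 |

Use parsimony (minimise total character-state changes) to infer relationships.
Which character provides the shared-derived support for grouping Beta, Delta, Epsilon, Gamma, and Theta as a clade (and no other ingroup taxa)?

Character polarity is set by the outgroup: the derived state is whichever differs from the outgroup's state, so for I the derived state is '0', and for the remaining characters it is '1'.
I (derived state '0') is shared by Delta and Gamma — a synapomorphy uniting that clade.
II (derived state '1') is unique to Delta (autapomorphy; uninformative for grouping).
Only Beta, Delta, Epsilon, and Gamma show the derived state '1' for III, supporting them as a clade.
IV (derived state '1') is shared by all ingroup taxa — unites the whole ingroup.
V (derived state '1') is unique to Delta (autapomorphy; uninformative for grouping).
VI groups Delta and Theta, which is incompatible with the clades supported by the remaining characters; treating it as convergent (homoplasy) costs fewer steps than any alternative tree.
Only Beta, Delta, and Gamma show the derived state '1' for VII, supporting them as a clade.
VIII (derived state '1') is shared by Beta, Delta, Epsilon, Gamma, and Theta — a synapomorphy uniting that clade.
Most parsimonious ingroup topology: (((Epsilon,((Delta,Gamma),Beta)),Theta),Alpha).
The clade {Beta, Delta, Epsilon, Gamma, Theta} is supported by VIII: its derived state '1' occurs in exactly those taxa and in no other taxon (including the outgroup).

VIII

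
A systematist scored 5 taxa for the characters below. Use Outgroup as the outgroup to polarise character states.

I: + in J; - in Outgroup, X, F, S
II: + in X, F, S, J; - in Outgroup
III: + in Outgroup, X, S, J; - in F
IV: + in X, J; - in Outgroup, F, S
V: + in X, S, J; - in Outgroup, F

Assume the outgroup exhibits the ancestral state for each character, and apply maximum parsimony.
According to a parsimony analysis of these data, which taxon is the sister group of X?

Character polarity is set by the outgroup: the derived state is whichever differs from the outgroup's state, so for III the derived state is '-', and for the remaining characters it is '+'.
I: derived state '+' in J only — an autapomorphy, so it tells us nothing about relationships among taxa.
II (derived state '+') is shared by all ingroup taxa — unites the whole ingroup.
III (derived state '-') is unique to F (autapomorphy; uninformative for grouping).
IV: derived state '+' in J and X only — synapomorphy for {J, X}.
Only J, S, and X show the derived state '+' for V, supporting them as a clade.
Most parsimonious ingroup topology: (((J,X),S),F).
X and J form a cherry on this tree, so they are sister taxa.

J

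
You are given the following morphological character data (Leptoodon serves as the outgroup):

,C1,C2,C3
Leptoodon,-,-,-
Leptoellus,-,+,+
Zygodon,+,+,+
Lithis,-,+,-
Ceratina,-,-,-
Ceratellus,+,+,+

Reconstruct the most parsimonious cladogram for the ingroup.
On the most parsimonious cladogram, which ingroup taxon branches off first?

The outgroup has state '-' for every character, so '+' is the derived state throughout.
C1: derived state '+' in Ceratellus and Zygodon only — synapomorphy for {Ceratellus, Zygodon}.
C2: derived state '+' in Ceratellus, Leptoellus, Lithis, and Zygodon only — synapomorphy for {Ceratellus, Leptoellus, Lithis, Zygodon}.
C3 (derived state '+') is shared by Ceratellus, Leptoellus, and Zygodon — a synapomorphy uniting that clade.
Most parsimonious ingroup topology: (((Leptoellus,(Zygodon,Ceratellus)),Lithis),Ceratina).
Ceratina is sister to the clade containing all other ingroup taxa, so it is the earliest-diverging (most basal) ingroup lineage.

Ceratina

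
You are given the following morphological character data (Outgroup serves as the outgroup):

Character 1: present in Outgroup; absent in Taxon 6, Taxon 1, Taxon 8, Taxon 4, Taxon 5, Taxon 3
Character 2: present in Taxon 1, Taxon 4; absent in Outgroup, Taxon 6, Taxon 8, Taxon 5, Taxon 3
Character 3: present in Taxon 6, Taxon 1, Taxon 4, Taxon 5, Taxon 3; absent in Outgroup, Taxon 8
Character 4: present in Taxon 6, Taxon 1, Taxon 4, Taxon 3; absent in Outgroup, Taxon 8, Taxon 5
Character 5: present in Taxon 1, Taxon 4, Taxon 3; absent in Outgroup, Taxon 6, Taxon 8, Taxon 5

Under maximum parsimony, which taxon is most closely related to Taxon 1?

Taxon 4

Character polarity is set by the outgroup: the derived state is whichever differs from the outgroup's state, so for Character 1 the derived state is 'absent', and for the remaining characters it is 'present'.
Character 1 (derived state 'absent') is shared by all ingroup taxa — unites the whole ingroup.
Character 2 (derived state 'present') is shared by Taxon 1 and Taxon 4 — a synapomorphy uniting that clade.
Character 3: derived state 'present' in Taxon 1, Taxon 3, Taxon 4, Taxon 5, and Taxon 6 only — synapomorphy for {Taxon 1, Taxon 3, Taxon 4, Taxon 5, Taxon 6}.
Character 4: derived state 'present' in Taxon 1, Taxon 3, Taxon 4, and Taxon 6 only — synapomorphy for {Taxon 1, Taxon 3, Taxon 4, Taxon 6}.
Character 5: derived state 'present' in Taxon 1, Taxon 3, and Taxon 4 only — synapomorphy for {Taxon 1, Taxon 3, Taxon 4}.
Most parsimonious ingroup topology: (((Taxon 6,((Taxon 1,Taxon 4),Taxon 3)),Taxon 5),Taxon 8).
Taxon 1 and Taxon 4 form a cherry on this tree, so they are sister taxa.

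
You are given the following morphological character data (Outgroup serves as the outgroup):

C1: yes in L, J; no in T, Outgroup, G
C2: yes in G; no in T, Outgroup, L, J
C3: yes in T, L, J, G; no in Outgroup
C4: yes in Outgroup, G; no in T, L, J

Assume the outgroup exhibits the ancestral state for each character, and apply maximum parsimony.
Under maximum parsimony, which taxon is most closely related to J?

L

Character polarity is set by the outgroup: the derived state is whichever differs from the outgroup's state, so for C4 the derived state is 'no', and for the remaining characters it is 'yes'.
C1 (derived state 'yes') is shared by J and L — a synapomorphy uniting that clade.
C2: derived state 'yes' in G only — an autapomorphy, so it tells us nothing about relationships among taxa.
All ingroup taxa share the derived state 'yes' for C3; it defines the ingroup but does not resolve relationships within it.
Only J, L, and T show the derived state 'no' for C4, supporting them as a clade.
Most parsimonious ingroup topology: ((T,(L,J)),G).
J and L form a cherry on this tree, so they are sister taxa.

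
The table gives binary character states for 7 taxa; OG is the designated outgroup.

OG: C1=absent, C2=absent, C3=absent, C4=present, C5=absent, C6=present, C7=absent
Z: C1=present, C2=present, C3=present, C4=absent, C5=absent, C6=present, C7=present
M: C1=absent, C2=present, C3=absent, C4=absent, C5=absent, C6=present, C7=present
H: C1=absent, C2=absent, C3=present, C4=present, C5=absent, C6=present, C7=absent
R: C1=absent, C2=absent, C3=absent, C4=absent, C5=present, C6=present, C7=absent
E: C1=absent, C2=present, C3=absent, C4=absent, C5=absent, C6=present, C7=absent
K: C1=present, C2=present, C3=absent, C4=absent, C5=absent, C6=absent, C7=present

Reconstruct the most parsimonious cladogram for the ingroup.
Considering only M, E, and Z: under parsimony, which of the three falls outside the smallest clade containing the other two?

Character polarity is set by the outgroup: the derived state is whichever differs from the outgroup's state, so for C4, C6 the derived state is 'absent', and for the remaining characters it is 'present'.
C1: derived state 'present' in K and Z only — synapomorphy for {K, Z}.
C2: derived state 'present' in E, K, M, and Z only — synapomorphy for {E, K, M, Z}.
C3 groups H and Z, which is incompatible with the clades supported by the remaining characters; treating it as convergent (homoplasy) costs fewer steps than any alternative tree.
Only E, K, M, R, and Z show the derived state 'absent' for C4, supporting them as a clade.
C5 (derived state 'present') is unique to R (autapomorphy; uninformative for grouping).
C6 (derived state 'absent') is unique to K (autapomorphy; uninformative for grouping).
Only K, M, and Z show the derived state 'present' for C7, supporting them as a clade.
Most parsimonious ingroup topology: (((((Z,K),M),E),R),H).
M and Z share a more recent common ancestor with each other than either does with E, so E is the least closely related of the three.

E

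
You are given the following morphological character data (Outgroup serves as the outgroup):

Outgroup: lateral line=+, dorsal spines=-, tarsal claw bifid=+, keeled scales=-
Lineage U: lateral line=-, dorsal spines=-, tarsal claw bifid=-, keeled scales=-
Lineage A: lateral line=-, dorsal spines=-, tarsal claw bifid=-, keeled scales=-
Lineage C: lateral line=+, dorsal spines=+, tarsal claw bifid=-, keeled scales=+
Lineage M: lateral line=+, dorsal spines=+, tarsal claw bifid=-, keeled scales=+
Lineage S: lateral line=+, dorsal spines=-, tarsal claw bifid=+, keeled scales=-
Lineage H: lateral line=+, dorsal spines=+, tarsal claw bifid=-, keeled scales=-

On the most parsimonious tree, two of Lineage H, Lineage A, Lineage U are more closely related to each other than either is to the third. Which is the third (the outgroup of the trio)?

Lineage H

Character polarity is set by the outgroup: the derived state is whichever differs from the outgroup's state, so for lateral line, tarsal claw bifid the derived state is '-', and for the remaining characters it is '+'.
lateral line: derived state '-' in Lineage A and Lineage U only — synapomorphy for {Lineage A, Lineage U}.
Only Lineage C, Lineage H, and Lineage M show the derived state '+' for dorsal spines, supporting them as a clade.
tarsal claw bifid (derived state '-') is shared by Lineage A, Lineage C, Lineage H, Lineage M, and Lineage U — a synapomorphy uniting that clade.
Only Lineage C and Lineage M show the derived state '+' for keeled scales, supporting them as a clade.
Most parsimonious ingroup topology: (((Lineage U,Lineage A),((Lineage C,Lineage M),Lineage H)),Lineage S).
Lineage U and Lineage A share a more recent common ancestor with each other than either does with Lineage H, so Lineage H is the least closely related of the three.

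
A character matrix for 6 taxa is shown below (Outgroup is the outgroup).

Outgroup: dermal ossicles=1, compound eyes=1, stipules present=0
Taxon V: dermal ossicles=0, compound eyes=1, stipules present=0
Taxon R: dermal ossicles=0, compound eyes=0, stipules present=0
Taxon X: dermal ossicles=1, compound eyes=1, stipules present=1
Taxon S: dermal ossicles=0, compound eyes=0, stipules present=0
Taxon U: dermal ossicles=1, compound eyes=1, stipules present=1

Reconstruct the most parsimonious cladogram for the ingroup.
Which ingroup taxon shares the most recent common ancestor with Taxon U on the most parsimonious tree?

Character polarity is set by the outgroup: the derived state is whichever differs from the outgroup's state, so for dermal ossicles, compound eyes the derived state is '0', and for the remaining characters it is '1'.
Only Taxon R, Taxon S, and Taxon V show the derived state '0' for dermal ossicles, supporting them as a clade.
Only Taxon R and Taxon S show the derived state '0' for compound eyes, supporting them as a clade.
stipules present (derived state '1') is shared by Taxon U and Taxon X — a synapomorphy uniting that clade.
Most parsimonious ingroup topology: ((Taxon V,(Taxon R,Taxon S)),(Taxon X,Taxon U)).
Taxon U and Taxon X form a cherry on this tree, so they are sister taxa.

Taxon X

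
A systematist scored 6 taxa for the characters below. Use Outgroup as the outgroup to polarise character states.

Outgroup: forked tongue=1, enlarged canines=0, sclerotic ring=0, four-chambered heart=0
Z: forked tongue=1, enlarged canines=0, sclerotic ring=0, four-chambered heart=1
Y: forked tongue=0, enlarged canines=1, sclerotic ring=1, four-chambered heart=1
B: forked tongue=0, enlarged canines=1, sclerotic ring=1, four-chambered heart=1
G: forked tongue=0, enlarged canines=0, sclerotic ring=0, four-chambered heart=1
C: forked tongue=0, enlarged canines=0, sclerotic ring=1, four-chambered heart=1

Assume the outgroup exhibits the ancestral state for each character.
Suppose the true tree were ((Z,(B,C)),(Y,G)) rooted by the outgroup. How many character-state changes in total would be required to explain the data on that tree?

Map each character onto ((Z,(B,C)),(Y,G)) (rooted by Outgroup) and count the minimum state changes it requires (Fitch parsimony):
forked tongue: 2; enlarged canines: 2; sclerotic ring: 2; four-chambered heart: 1.
Total tree length = 7.

7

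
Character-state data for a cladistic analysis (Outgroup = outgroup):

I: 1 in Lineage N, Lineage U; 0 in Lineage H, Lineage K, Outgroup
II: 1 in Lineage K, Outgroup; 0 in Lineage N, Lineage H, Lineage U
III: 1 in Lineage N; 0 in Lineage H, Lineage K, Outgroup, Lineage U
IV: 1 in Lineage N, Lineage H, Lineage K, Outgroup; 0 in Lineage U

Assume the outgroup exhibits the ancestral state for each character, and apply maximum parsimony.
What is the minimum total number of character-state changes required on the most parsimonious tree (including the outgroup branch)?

4

Character polarity is set by the outgroup: the derived state is whichever differs from the outgroup's state, so for II, IV the derived state is '0', and for the remaining characters it is '1'.
I: derived state '1' in Lineage N and Lineage U only — synapomorphy for {Lineage N, Lineage U}.
II: derived state '0' in Lineage H, Lineage N, and Lineage U only — synapomorphy for {Lineage H, Lineage N, Lineage U}.
III (derived state '1') is unique to Lineage N (autapomorphy; uninformative for grouping).
IV: derived state '0' in Lineage U only — an autapomorphy, so it tells us nothing about relationships among taxa.
Most parsimonious ingroup topology: (Lineage K,((Lineage U,Lineage N),Lineage H)).
Changes per character on this tree: I: 1; II: 1; III: 1; IV: 1.
Total = 4.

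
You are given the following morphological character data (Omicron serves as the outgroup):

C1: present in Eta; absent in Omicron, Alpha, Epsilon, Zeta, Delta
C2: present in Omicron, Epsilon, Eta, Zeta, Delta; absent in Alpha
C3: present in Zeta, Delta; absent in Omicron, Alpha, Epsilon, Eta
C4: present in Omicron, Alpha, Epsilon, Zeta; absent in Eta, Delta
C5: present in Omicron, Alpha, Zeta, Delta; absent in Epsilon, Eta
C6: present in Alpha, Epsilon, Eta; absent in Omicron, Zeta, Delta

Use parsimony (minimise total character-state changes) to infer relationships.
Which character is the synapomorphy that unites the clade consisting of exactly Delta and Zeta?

Character polarity is set by the outgroup: the derived state is whichever differs from the outgroup's state, so for C2, C4, C5 the derived state is 'absent', and for the remaining characters it is 'present'.
C1: derived state 'present' in Eta only — an autapomorphy, so it tells us nothing about relationships among taxa.
C2: derived state 'absent' in Alpha only — an autapomorphy, so it tells us nothing about relationships among taxa.
Only Delta and Zeta show the derived state 'present' for C3, supporting them as a clade.
C4 (state 'absent') occurs in Delta and Eta but conflicts with the nesting implied by the other characters — most parsimoniously interpreted as homoplasy.
C5 (derived state 'absent') is shared by Epsilon and Eta — a synapomorphy uniting that clade.
Only Alpha, Epsilon, and Eta show the derived state 'present' for C6, supporting them as a clade.
Most parsimonious ingroup topology: ((Alpha,(Epsilon,Eta)),(Zeta,Delta)).
The clade {Delta, Zeta} is supported by C3: its derived state 'present' occurs in exactly those taxa and in no other taxon (including the outgroup).

C3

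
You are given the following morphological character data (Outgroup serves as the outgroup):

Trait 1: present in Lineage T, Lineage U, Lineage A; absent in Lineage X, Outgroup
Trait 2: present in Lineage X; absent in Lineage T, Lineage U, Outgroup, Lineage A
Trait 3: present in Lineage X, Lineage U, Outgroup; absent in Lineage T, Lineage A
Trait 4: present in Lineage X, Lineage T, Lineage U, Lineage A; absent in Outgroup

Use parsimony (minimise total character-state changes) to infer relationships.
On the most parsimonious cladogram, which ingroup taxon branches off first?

Lineage X

Character polarity is set by the outgroup: the derived state is whichever differs from the outgroup's state, so for Trait 3 the derived state is 'absent', and for the remaining characters it is 'present'.
Only Lineage A, Lineage T, and Lineage U show the derived state 'present' for Trait 1, supporting them as a clade.
Trait 2 (derived state 'present') is unique to Lineage X (autapomorphy; uninformative for grouping).
Trait 3 (derived state 'absent') is shared by Lineage A and Lineage T — a synapomorphy uniting that clade.
Trait 4 (derived state 'present') is shared by all ingroup taxa — unites the whole ingroup.
Most parsimonious ingroup topology: (((Lineage A,Lineage T),Lineage U),Lineage X).
Lineage X is sister to the clade containing all other ingroup taxa, so it is the earliest-diverging (most basal) ingroup lineage.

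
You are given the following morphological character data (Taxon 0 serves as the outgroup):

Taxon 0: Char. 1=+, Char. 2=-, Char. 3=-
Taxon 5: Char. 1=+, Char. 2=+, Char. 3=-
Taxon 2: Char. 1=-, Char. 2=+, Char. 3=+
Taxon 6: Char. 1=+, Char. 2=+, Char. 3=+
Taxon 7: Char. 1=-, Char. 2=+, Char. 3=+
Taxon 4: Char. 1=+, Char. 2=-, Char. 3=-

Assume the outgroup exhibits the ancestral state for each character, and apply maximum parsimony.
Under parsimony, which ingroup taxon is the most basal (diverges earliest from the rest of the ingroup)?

Character polarity is set by the outgroup: the derived state is whichever differs from the outgroup's state, so for Char. 1 the derived state is '-', and for the remaining characters it is '+'.
Char. 1: derived state '-' in Taxon 2 and Taxon 7 only — synapomorphy for {Taxon 2, Taxon 7}.
Char. 2: derived state '+' in Taxon 2, Taxon 5, Taxon 6, and Taxon 7 only — synapomorphy for {Taxon 2, Taxon 5, Taxon 6, Taxon 7}.
Char. 3 (derived state '+') is shared by Taxon 2, Taxon 6, and Taxon 7 — a synapomorphy uniting that clade.
Most parsimonious ingroup topology: ((Taxon 5,((Taxon 2,Taxon 7),Taxon 6)),Taxon 4).
Taxon 4 is sister to the clade containing all other ingroup taxa, so it is the earliest-diverging (most basal) ingroup lineage.

Taxon 4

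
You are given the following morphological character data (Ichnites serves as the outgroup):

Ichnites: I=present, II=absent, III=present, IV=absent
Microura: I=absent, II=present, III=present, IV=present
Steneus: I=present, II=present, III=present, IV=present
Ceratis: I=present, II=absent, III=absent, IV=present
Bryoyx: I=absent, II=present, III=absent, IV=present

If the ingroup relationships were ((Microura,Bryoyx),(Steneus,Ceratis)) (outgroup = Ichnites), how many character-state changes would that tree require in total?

6

Map each character onto ((Microura,Bryoyx),(Steneus,Ceratis)) (rooted by Ichnites) and count the minimum state changes it requires (Fitch parsimony):
I: 1; II: 2; III: 2; IV: 1.
Total tree length = 6.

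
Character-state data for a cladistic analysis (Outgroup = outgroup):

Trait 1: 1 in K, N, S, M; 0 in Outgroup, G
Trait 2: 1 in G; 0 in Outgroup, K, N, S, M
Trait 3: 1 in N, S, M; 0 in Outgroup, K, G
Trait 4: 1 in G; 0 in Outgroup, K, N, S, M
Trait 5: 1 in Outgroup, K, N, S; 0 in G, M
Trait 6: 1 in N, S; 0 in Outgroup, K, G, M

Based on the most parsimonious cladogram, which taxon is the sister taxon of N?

Character polarity is set by the outgroup: the derived state is whichever differs from the outgroup's state, so for Trait 5 the derived state is '0', and for the remaining characters it is '1'.
Trait 1 (derived state '1') is shared by K, M, N, and S — a synapomorphy uniting that clade.
Trait 2 (derived state '1') is unique to G (autapomorphy; uninformative for grouping).
Trait 3: derived state '1' in M, N, and S only — synapomorphy for {M, N, S}.
Trait 4: derived state '1' in G only — an autapomorphy, so it tells us nothing about relationships among taxa.
Trait 5 (state '0') occurs in G and M but conflicts with the nesting implied by the other characters — most parsimoniously interpreted as homoplasy.
Trait 6 (derived state '1') is shared by N and S — a synapomorphy uniting that clade.
Most parsimonious ingroup topology: ((K,((N,S),M)),G).
N and S form a cherry on this tree, so they are sister taxa.

S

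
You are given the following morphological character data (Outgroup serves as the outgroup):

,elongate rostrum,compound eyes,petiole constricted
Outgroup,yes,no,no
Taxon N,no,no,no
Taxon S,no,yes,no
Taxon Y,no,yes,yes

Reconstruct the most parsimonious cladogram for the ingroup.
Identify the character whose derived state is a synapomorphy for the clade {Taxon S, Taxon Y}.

compound eyes

Character polarity is set by the outgroup: the derived state is whichever differs from the outgroup's state, so for elongate rostrum the derived state is 'no', and for the remaining characters it is 'yes'.
All ingroup taxa share the derived state 'no' for elongate rostrum; it defines the ingroup but does not resolve relationships within it.
Only Taxon S and Taxon Y show the derived state 'yes' for compound eyes, supporting them as a clade.
petiole constricted: derived state 'yes' in Taxon Y only — an autapomorphy, so it tells us nothing about relationships among taxa.
Most parsimonious ingroup topology: (Taxon N,(Taxon S,Taxon Y)).
The clade {Taxon S, Taxon Y} is supported by compound eyes: its derived state 'yes' occurs in exactly those taxa and in no other taxon (including the outgroup).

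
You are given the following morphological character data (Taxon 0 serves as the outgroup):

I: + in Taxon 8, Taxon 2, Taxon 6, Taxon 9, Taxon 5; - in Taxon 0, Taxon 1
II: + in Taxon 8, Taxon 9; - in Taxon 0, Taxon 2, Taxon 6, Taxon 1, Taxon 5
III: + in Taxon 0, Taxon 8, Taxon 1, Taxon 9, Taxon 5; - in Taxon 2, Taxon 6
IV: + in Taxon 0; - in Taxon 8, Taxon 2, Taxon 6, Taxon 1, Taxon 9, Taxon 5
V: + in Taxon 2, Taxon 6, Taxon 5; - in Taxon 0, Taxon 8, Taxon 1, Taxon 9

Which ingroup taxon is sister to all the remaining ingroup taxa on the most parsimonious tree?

Taxon 1

Character polarity is set by the outgroup: the derived state is whichever differs from the outgroup's state, so for III, IV the derived state is '-', and for the remaining characters it is '+'.
I: derived state '+' in Taxon 2, Taxon 5, Taxon 6, Taxon 8, and Taxon 9 only — synapomorphy for {Taxon 2, Taxon 5, Taxon 6, Taxon 8, Taxon 9}.
II (derived state '+') is shared by Taxon 8 and Taxon 9 — a synapomorphy uniting that clade.
III: derived state '-' in Taxon 2 and Taxon 6 only — synapomorphy for {Taxon 2, Taxon 6}.
IV (derived state '-') is shared by all ingroup taxa — unites the whole ingroup.
V: derived state '+' in Taxon 2, Taxon 5, and Taxon 6 only — synapomorphy for {Taxon 2, Taxon 5, Taxon 6}.
Most parsimonious ingroup topology: (((Taxon 8,Taxon 9),((Taxon 2,Taxon 6),Taxon 5)),Taxon 1).
Taxon 1 is sister to the clade containing all other ingroup taxa, so it is the earliest-diverging (most basal) ingroup lineage.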